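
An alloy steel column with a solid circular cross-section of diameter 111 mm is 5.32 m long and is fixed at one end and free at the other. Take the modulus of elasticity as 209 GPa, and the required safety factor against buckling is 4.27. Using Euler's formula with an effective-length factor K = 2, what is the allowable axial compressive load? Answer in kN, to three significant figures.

I = πd⁴/64 = π×111⁴/64 = 7.452×10^6 mm⁴.
Effective length L_e = KL = 2×5.32 m = 10640 mm.
Euler critical load P_cr = π²EI/L_e² = π²×209000×7.452×10^6/10640² = 135800 N.
P_allow = P_cr/n = 135800/4.27 = 31800 N.

P_allow = 31.8 kN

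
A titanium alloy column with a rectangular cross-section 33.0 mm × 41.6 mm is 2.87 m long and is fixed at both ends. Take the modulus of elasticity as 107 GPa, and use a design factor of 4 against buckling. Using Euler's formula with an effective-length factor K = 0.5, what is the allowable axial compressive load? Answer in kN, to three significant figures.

P_allow = 16.0 kN

Buckling occurs about the weak axis: I_min = h·b³/12 = 41.6×33.0³/12 = 124600 mm⁴ (b = 33.0 mm is the smaller dimension).
Effective length L_e = KL = 0.5×2.87 m = 1435 mm.
Euler critical load P_cr = π²EI/L_e² = π²×107000×124600/1435² = 63890 N.
P_allow = P_cr/n = 63890/4 = 15970 N.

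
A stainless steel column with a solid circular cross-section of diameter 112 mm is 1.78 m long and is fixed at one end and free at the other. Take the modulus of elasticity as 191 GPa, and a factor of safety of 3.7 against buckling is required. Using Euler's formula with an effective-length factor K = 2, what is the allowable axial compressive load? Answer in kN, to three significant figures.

P_allow = 311 kN

I = πd⁴/64 = π×112⁴/64 = 7.724×10^6 mm⁴.
Effective length L_e = KL = 2×1.78 m = 3560 mm.
Euler critical load P_cr = π²EI/L_e² = π²×191000×7.724×10^6/3560² = 1.149×10^6 N.
P_allow = P_cr/n = 1.149×10^6/3.7 = 310500 N.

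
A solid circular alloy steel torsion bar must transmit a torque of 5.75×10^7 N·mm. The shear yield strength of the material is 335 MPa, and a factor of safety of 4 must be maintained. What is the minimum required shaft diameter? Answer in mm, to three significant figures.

Allowable shear stress τ_allow = 335/4 = 83.75 MPa.
For a solid shaft τ = 16T/(πd³), so d³ = 16T/(π τ_allow) = 16×5.7500×10^7/(π×83.75) = 3.497×10^6 mm³.
d = (3.497×10^6)^(1/3) = 151.8 mm.

d = 152 mm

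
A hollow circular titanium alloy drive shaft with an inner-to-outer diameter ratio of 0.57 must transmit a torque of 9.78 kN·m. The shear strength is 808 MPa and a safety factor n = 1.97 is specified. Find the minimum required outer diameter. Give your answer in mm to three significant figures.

τ_allow = 808/1.97 = 410.2 MPa.
For a hollow shaft τ = 16T/[πd_o³(1−k⁴)] with k = 0.57, so 1−k⁴ = 0.8944.
d_o³ = 16T/[π τ_allow (1−k⁴)] = 16×9780000/(π×410.2×0.8944) = 135800 mm³.
d_o = 51.40 mm.

d_o = 51.4 mm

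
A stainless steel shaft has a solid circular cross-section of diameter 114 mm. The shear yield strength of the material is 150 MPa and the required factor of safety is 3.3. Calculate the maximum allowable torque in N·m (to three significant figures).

τ_allow = 150/3.3 = 45.45 MPa.
For a solid shaft T_allow = τ_allow·πd³/16; πd³/16 = π×114³/16 = 290900 mm³.
T_allow = 45.45×290900 = 1.322×10^7 N·mm = 13220 N·m.

T_allow = 13200 N·m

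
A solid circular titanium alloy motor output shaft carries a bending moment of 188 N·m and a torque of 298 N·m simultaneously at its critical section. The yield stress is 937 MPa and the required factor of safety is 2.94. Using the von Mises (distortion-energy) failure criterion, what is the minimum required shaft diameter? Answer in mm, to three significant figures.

d = 21.7 mm

σ_allow = σ_y/n = 937/2.94 = 318.7 MPa.
For a solid shaft σ_b = 32M/(πd³) and τ = 16T/(πd³), so the von Mises stress is σ' = (16/πd³)·√(4M²+3T²).
√(4M²+3T²) = √(4×(188000)² + 3×(298000)²) = 638600 N·mm.
d³ = 16×638600/(π×318.7) = 10200 mm³.
d = 21.69 mm.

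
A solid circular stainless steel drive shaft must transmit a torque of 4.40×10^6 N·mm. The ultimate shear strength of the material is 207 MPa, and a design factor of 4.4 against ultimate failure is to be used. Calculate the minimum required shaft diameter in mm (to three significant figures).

Allowable shear stress τ_allow = 207/4.4 = 47.05 MPa.
For a solid shaft τ = 16T/(πd³), so d³ = 16T/(π τ_allow) = 16×4400000/(π×47.05) = 476300 mm³.
d = (476300)^(1/3) = 78.10 mm.

d = 78.1 mm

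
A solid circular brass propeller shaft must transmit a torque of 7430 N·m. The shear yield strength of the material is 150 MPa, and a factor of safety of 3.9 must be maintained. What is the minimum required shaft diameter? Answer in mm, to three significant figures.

d = 99.5 mm

Allowable shear stress τ_allow = 150/3.9 = 38.46 MPa.
For a solid shaft τ = 16T/(πd³), so d³ = 16T/(π τ_allow) = 16×7430000/(π×38.46) = 983900 mm³.
d = (983900)^(1/3) = 99.46 mm.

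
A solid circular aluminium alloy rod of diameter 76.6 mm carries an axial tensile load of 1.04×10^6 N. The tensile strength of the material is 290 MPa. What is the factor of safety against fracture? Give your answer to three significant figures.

n = 1.29

A = πd²/4 = 4608 mm².
σ = F/A = 1040000/4608 = 225.7 MPa.
n = 290/225.7 = 1.285.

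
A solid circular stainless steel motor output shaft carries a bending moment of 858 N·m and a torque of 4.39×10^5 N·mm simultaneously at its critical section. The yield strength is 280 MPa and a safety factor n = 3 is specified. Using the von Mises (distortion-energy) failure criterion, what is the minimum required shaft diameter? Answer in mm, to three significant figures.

σ_allow = σ_y/n = 280/3 = 93.33 MPa.
For a solid shaft σ_b = 32M/(πd³) and τ = 16T/(πd³), so the von Mises stress is σ' = (16/πd³)·√(4M²+3T²).
√(4M²+3T²) = √(4×(858000)² + 3×(439000)²) = 1.877×10^6 N·mm.
d³ = 16×1.877×10^6/(π×93.33) = 102400 mm³.
d = 46.79 mm.

d = 46.8 mm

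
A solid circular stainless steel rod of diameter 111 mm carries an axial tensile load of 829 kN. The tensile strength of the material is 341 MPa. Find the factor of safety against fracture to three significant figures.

A = πd²/4 = 9677 mm².
σ = F/A = 829000/9677 = 85.67 MPa.
n = 341/85.67 = 3.980.

n = 3.98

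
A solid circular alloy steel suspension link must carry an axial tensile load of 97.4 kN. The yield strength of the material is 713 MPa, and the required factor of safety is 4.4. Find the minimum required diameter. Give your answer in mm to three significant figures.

Allowable stress σ_allow = 713/4.4 = 162.0 MPa.
Required area A = F/σ_allow = 97400/162.0 = 601.1 mm².
A = πd²/4 → d = √(4A/π) = 27.66 mm.

d = 27.7 mm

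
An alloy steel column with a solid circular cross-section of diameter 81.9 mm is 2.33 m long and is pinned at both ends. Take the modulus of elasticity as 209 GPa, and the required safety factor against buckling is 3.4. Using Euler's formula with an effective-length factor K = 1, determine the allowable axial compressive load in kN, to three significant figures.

I = πd⁴/64 = π×81.9⁴/64 = 2.209×10^6 mm⁴.
Effective length L_e = KL = 1×2.33 m = 2330 mm.
Euler critical load P_cr = π²EI/L_e² = π²×209000×2.209×10^6/2330² = 839200 N.
P_allow = P_cr/n = 839200/3.4 = 246800 N.

P_allow = 247 kN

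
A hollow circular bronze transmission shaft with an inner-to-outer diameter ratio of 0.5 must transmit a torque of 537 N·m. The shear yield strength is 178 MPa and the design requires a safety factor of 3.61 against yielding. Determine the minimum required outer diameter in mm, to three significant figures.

τ_allow = 178/3.61 = 49.31 MPa.
For a hollow shaft τ = 16T/[πd_o³(1−k⁴)] with k = 0.5, so 1−k⁴ = 0.9375.
d_o³ = 16T/[π τ_allow (1−k⁴)] = 16×537000/(π×49.31×0.9375) = 59160 mm³.
d_o = 38.97 mm.

d_o = 39.0 mm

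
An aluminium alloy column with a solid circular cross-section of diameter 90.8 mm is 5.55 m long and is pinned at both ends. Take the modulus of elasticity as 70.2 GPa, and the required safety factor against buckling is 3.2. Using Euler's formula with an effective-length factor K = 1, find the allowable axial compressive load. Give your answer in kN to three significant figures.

P_allow = 23.5 kN

I = πd⁴/64 = π×90.8⁴/64 = 3.337×10^6 mm⁴.
Effective length L_e = KL = 1×5.55 m = 5550 mm.
Euler critical load P_cr = π²EI/L_e² = π²×70200×3.337×10^6/5550² = 75050 N.
P_allow = P_cr/n = 75050/3.2 = 23450 N.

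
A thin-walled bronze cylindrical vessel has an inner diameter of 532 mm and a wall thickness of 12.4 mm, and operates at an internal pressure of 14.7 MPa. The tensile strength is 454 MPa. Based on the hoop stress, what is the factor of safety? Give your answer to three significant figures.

σ_h = pD/(2t) = 14.7×532/(2×12.4) = 315.3 MPa.
n = 454/315.3 = 1.440.

n = 1.44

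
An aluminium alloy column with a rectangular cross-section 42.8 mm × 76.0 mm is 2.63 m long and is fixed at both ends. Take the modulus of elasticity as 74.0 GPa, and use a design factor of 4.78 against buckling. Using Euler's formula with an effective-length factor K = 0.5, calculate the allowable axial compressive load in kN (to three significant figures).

Buckling occurs about the weak axis: I_min = h·b³/12 = 76.0×42.8³/12 = 496600 mm⁴ (b = 42.8 mm is the smaller dimension).
Effective length L_e = KL = 0.5×2.63 m = 1315 mm.
Euler critical load P_cr = π²EI/L_e² = π²×74000×496600/1315² = 209700 N.
P_allow = P_cr/n = 209700/4.78 = 43870 N.

P_allow = 43.9 kN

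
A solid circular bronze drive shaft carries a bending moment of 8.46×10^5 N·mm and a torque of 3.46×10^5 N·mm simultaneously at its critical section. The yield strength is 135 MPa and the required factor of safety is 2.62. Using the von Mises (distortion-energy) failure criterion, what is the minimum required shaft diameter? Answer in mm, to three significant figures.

σ_allow = σ_y/n = 135/2.62 = 51.53 MPa.
For a solid shaft σ_b = 32M/(πd³) and τ = 16T/(πd³), so the von Mises stress is σ' = (16/πd³)·√(4M²+3T²).
√(4M²+3T²) = √(4×(846000)² + 3×(346000)²) = 1.795×10^6 N·mm.
d³ = 16×1.795×10^6/(π×51.53) = 177400 mm³.
d = 56.19 mm.

d = 56.2 mm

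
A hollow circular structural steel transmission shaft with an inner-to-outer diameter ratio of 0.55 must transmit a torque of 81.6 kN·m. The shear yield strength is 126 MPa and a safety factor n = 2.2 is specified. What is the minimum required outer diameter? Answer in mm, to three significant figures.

τ_allow = 126/2.2 = 57.27 MPa.
For a hollow shaft τ = 16T/[πd_o³(1−k⁴)] with k = 0.55, so 1−k⁴ = 0.9085.
d_o³ = 16T/[π τ_allow (1−k⁴)] = 16×8.1600×10^7/(π×57.27×0.9085) = 7.987×10^6 mm³.
d_o = 199.9 mm.

d_o = 200 mm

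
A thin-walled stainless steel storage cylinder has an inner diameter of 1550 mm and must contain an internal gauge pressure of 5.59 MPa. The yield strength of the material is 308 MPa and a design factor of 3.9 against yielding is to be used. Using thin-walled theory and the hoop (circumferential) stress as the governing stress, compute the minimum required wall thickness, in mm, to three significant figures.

t = 54.9 mm

σ_allow = 308/3.9 = 78.97 MPa.
Hoop stress σ_h = pD/(2t), so t = pD/(2σ_allow) = 5.59×1550/(2×78.97) = 54.86 mm.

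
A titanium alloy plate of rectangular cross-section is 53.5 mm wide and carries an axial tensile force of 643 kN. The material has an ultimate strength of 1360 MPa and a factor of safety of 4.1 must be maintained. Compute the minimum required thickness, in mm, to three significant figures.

σ_allow = 1360/4.1 = 331.7 MPa.
Required area A = F/σ_allow = 643000/331.7 = 1938 mm².
t = A/w = 1938/53.5 = 36.23 mm.

t = 36.2 mm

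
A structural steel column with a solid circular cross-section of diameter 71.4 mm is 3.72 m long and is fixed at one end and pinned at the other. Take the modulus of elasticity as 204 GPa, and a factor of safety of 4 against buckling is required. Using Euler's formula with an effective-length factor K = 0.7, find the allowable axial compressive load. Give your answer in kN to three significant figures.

I = πd⁴/64 = π×71.4⁴/64 = 1.276×10^6 mm⁴.
Effective length L_e = KL = 0.7×3.72 m = 2604 mm.
Euler critical load P_cr = π²EI/L_e² = π²×204000×1.276×10^6/2604² = 378800 N.
P_allow = P_cr/n = 378800/4 = 94700 N.

P_allow = 94.7 kN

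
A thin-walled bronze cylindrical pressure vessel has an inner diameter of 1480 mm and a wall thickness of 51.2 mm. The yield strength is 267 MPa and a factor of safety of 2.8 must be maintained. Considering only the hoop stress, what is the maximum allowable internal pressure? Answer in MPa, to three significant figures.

σ_allow = 267/2.8 = 95.36 MPa.
σ_h = pD/(2t) → p_allow = 2σ_allow t/D = 2×95.36×51.2/1480 = 6.598 MPa.

p_allow = 6.60 MPa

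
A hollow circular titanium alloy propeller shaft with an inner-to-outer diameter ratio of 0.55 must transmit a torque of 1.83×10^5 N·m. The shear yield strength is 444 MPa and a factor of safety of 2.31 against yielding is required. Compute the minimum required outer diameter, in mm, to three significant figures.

τ_allow = 444/2.31 = 192.2 MPa.
For a hollow shaft τ = 16T/[πd_o³(1−k⁴)] with k = 0.55, so 1−k⁴ = 0.9085.
d_o³ = 16T/[π τ_allow (1−k⁴)] = 16×1.8300×10^8/(π×192.2×0.9085) = 5.337×10^6 mm³.
d_o = 174.8 mm.

d_o = 175 mm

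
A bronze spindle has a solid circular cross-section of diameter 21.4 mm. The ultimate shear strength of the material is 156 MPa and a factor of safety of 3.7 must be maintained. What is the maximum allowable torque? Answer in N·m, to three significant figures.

τ_allow = 156/3.7 = 42.16 MPa.
For a solid shaft T_allow = τ_allow·πd³/16; πd³/16 = π×21.4³/16 = 1924 mm³.
T_allow = 42.16×1924 = 81130 N·mm = 81.13 N·m.

T_allow = 81.1 N·m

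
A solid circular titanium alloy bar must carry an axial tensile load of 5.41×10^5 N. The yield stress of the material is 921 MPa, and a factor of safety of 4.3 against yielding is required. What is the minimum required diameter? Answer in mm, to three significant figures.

Allowable stress σ_allow = 921/4.3 = 214.2 MPa.
Required area A = F/σ_allow = 541000/214.2 = 2526 mm².
A = πd²/4 → d = √(4A/π) = 56.71 mm.

d = 56.7 mm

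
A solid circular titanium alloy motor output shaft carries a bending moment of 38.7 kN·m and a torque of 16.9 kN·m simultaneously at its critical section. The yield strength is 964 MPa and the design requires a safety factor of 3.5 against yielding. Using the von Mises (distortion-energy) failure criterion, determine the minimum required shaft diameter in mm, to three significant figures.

d = 115 mm

σ_allow = σ_y/n = 964/3.5 = 275.4 MPa.
For a solid shaft σ_b = 32M/(πd³) and τ = 16T/(πd³), so the von Mises stress is σ' = (16/πd³)·√(4M²+3T²).
√(4M²+3T²) = √(4×(3.870×10^7)² + 3×(1.690×10^7)²) = 8.275×10^7 N·mm.
d³ = 16×8.275×10^7/(π×275.4) = 1.530×10^6 mm³.
d = 115.2 mm.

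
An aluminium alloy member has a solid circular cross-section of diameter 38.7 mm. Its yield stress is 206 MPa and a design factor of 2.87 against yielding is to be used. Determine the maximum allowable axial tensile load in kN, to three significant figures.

F_allow = 84.4 kN

σ_allow = 206/2.87 = 71.78 MPa.
A = πd²/4 = π×38.7²/4 = 1176 mm².
F_allow = σ_allow × A = 71.78×1176 = 84430 N.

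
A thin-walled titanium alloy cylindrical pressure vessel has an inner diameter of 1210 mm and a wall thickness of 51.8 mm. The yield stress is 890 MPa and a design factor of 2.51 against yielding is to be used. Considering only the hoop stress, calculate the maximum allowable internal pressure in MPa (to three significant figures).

p_allow = 30.4 MPa

σ_allow = 890/2.51 = 354.6 MPa.
σ_h = pD/(2t) → p_allow = 2σ_allow t/D = 2×354.6×51.8/1210 = 30.36 MPa.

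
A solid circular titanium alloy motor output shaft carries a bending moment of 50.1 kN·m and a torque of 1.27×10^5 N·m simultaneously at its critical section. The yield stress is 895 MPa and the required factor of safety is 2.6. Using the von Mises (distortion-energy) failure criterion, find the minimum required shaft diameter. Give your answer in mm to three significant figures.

σ_allow = σ_y/n = 895/2.6 = 344.2 MPa.
For a solid shaft σ_b = 32M/(πd³) and τ = 16T/(πd³), so the von Mises stress is σ' = (16/πd³)·√(4M²+3T²).
√(4M²+3T²) = √(4×(5.010×10^7)² + 3×(1.270×10^8)²) = 2.417×10^8 N·mm.
d³ = 16×2.417×10^8/(π×344.2) = 3.576×10^6 mm³.
d = 152.9 mm.

d = 153 mm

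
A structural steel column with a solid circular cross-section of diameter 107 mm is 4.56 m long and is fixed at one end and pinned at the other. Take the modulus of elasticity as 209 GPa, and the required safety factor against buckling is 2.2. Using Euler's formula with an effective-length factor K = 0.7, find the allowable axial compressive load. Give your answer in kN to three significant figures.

I = πd⁴/64 = π×107⁴/64 = 6.434×10^6 mm⁴.
Effective length L_e = KL = 0.7×4.56 m = 3192 mm.
Euler critical load P_cr = π²EI/L_e² = π²×209000×6.434×10^6/3192² = 1.303×10^6 N.
P_allow = P_cr/n = 1.303×10^6/2.2 = 592100 N.

P_allow = 592 kN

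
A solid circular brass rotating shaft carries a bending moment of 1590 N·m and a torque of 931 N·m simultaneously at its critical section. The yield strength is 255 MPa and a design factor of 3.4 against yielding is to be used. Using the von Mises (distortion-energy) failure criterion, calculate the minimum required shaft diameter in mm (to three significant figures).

d = 62.3 mm

σ_allow = σ_y/n = 255/3.4 = 75.00 MPa.
For a solid shaft σ_b = 32M/(πd³) and τ = 16T/(πd³), so the von Mises stress is σ' = (16/πd³)·√(4M²+3T²).
√(4M²+3T²) = √(4×(1.590×10^6)² + 3×(931000)²) = 3.565×10^6 N·mm.
d³ = 16×3.565×10^6/(π×75.00) = 242100 mm³.
d = 62.33 mm.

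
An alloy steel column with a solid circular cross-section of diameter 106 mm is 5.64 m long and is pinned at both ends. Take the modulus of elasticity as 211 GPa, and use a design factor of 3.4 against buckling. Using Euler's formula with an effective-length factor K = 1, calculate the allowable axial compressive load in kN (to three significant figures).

I = πd⁴/64 = π×106⁴/64 = 6.197×10^6 mm⁴.
Effective length L_e = KL = 1×5.64 m = 5640 mm.
Euler critical load P_cr = π²EI/L_e² = π²×211000×6.197×10^6/5640² = 405700 N.
P_allow = P_cr/n = 405700/3.4 = 119300 N.

P_allow = 119 kN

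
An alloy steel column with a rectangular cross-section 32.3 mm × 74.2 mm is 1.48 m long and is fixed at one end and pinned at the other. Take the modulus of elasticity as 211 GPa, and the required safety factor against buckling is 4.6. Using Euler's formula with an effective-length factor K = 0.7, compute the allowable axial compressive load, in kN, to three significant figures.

Buckling occurs about the weak axis: I_min = h·b³/12 = 74.2×32.3³/12 = 208400 mm⁴ (b = 32.3 mm is the smaller dimension).
Effective length L_e = KL = 0.7×1.48 m = 1036 mm.
Euler critical load P_cr = π²EI/L_e² = π²×211000×208400/1036² = 404300 N.
P_allow = P_cr/n = 404300/4.6 = 87890 N.

P_allow = 87.9 kN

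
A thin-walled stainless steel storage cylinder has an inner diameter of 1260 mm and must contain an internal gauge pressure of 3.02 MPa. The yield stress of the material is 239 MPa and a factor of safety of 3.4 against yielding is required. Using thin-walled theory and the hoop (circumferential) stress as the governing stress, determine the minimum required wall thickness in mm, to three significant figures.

t = 27.1 mm

σ_allow = 239/3.4 = 70.29 MPa.
Hoop stress σ_h = pD/(2t), so t = pD/(2σ_allow) = 3.02×1260/(2×70.29) = 27.07 mm.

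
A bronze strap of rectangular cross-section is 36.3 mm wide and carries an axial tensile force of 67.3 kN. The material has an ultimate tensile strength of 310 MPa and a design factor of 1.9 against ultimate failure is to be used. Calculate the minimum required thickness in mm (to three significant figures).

t = 11.4 mm

σ_allow = 310/1.9 = 163.2 MPa.
Required area A = F/σ_allow = 67300/163.2 = 412.5 mm².
t = A/w = 412.5/36.3 = 11.36 mm.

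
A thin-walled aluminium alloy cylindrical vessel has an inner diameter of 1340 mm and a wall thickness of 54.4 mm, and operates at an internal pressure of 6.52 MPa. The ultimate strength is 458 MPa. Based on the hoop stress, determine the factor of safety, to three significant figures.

n = 5.70

σ_h = pD/(2t) = 6.52×1340/(2×54.4) = 80.30 MPa.
n = 458/80.30 = 5.704.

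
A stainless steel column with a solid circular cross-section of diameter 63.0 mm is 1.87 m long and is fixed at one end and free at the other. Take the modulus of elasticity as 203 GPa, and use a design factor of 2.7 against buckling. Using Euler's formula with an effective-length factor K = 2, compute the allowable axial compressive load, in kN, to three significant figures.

P_allow = 41.0 kN

I = πd⁴/64 = π×63.0⁴/64 = 773300 mm⁴.
Effective length L_e = KL = 2×1.87 m = 3740 mm.
Euler critical load P_cr = π²EI/L_e² = π²×203000×773300/3740² = 110800 N.
P_allow = P_cr/n = 110800/2.7 = 41020 N.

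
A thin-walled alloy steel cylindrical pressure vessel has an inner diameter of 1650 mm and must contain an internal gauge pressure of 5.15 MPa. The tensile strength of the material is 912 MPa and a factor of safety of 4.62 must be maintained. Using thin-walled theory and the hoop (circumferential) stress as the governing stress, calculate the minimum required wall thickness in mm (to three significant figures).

t = 21.5 mm

σ_allow = 912/4.62 = 197.4 MPa.
Hoop stress σ_h = pD/(2t), so t = pD/(2σ_allow) = 5.15×1650/(2×197.4) = 21.52 mm.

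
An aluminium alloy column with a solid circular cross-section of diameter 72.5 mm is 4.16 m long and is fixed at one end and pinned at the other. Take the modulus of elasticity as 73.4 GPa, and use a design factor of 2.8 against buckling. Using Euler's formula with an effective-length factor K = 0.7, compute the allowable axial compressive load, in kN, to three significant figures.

I = πd⁴/64 = π×72.5⁴/64 = 1.356×10^6 mm⁴.
Effective length L_e = KL = 0.7×4.16 m = 2912 mm.
Euler critical load P_cr = π²EI/L_e² = π²×73400×1.356×10^6/2912² = 115900 N.
P_allow = P_cr/n = 115900/2.8 = 41380 N.

P_allow = 41.4 kN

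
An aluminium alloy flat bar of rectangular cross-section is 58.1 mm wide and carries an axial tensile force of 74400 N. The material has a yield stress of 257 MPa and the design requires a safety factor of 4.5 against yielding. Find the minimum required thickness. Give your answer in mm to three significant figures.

σ_allow = 257/4.5 = 57.11 MPa.
Required area A = F/σ_allow = 74400/57.11 = 1303 mm².
t = A/w = 1303/58.1 = 22.42 mm.

t = 22.4 mm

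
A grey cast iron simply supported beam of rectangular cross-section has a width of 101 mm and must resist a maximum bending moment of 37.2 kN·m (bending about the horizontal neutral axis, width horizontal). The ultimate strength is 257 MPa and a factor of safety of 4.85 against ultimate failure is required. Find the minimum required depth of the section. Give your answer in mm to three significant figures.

h = 204 mm

σ_allow = 257/4.85 = 52.99 MPa.
For a rectangular section σ = 6M/(bh²), so h² = 6M/(b σ_allow) = 6×3.7200×10^7/(101×52.99) = 41700 mm².
h = 204.2 mm.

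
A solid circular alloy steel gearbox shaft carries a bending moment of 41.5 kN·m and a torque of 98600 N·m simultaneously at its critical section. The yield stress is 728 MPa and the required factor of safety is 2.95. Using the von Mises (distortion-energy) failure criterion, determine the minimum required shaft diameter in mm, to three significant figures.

σ_allow = σ_y/n = 728/2.95 = 246.8 MPa.
For a solid shaft σ_b = 32M/(πd³) and τ = 16T/(πd³), so the von Mises stress is σ' = (16/πd³)·√(4M²+3T²).
√(4M²+3T²) = √(4×(4.150×10^7)² + 3×(9.860×10^7)²) = 1.899×10^8 N·mm.
d³ = 16×1.899×10^8/(π×246.8) = 3.919×10^6 mm³.
d = 157.7 mm.

d = 158 mm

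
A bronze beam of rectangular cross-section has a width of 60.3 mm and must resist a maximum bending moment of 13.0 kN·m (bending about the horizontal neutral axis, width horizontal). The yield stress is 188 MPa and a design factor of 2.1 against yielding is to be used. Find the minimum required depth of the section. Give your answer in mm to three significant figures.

σ_allow = 188/2.1 = 89.52 MPa.
For a rectangular section σ = 6M/(bh²), so h² = 6M/(b σ_allow) = 6×1.3000×10^7/(60.3×89.52) = 14450 mm².
h = 120.2 mm.

h = 120 mm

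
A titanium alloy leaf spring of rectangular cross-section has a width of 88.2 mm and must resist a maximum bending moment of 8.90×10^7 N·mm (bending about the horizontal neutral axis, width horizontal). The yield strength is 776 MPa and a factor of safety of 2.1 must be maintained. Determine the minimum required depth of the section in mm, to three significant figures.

h = 128 mm

σ_allow = 776/2.1 = 369.5 MPa.
For a rectangular section σ = 6M/(bh²), so h² = 6M/(b σ_allow) = 6×8.9000×10^7/(88.2×369.5) = 16380 mm².
h = 128.0 mm.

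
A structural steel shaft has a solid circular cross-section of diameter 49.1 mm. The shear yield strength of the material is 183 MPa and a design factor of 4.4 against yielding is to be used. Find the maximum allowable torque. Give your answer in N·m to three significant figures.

τ_allow = 183/4.4 = 41.59 MPa.
For a solid shaft T_allow = τ_allow·πd³/16; πd³/16 = π×49.1³/16 = 23240 mm³.
T_allow = 41.59×23240 = 966700 N·mm = 966.7 N·m.

T_allow = 967 N·m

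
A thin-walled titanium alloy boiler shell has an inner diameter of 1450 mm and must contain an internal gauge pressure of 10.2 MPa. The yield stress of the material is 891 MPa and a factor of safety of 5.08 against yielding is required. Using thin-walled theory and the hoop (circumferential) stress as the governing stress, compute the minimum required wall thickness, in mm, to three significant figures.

t = 42.2 mm

σ_allow = 891/5.08 = 175.4 MPa.
Hoop stress σ_h = pD/(2t), so t = pD/(2σ_allow) = 10.2×1450/(2×175.4) = 42.16 mm.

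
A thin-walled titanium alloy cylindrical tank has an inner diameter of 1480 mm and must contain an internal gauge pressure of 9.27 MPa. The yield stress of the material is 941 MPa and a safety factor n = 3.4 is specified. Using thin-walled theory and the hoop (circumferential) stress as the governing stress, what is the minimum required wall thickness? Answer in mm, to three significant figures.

σ_allow = 941/3.4 = 276.8 MPa.
Hoop stress σ_h = pD/(2t), so t = pD/(2σ_allow) = 9.27×1480/(2×276.8) = 24.79 mm.

t = 24.8 mm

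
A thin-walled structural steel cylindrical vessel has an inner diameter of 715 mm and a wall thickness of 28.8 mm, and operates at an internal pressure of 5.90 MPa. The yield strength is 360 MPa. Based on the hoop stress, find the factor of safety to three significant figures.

σ_h = pD/(2t) = 5.90×715/(2×28.8) = 73.24 MPa.
n = 360/73.24 = 4.915.

n = 4.92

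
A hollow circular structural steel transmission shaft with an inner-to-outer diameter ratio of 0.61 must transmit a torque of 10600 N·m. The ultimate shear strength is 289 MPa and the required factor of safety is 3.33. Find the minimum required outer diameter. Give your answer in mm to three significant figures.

d_o = 89.7 mm

τ_allow = 289/3.33 = 86.79 MPa.
For a hollow shaft τ = 16T/[πd_o³(1−k⁴)] with k = 0.61, so 1−k⁴ = 0.8615.
d_o³ = 16T/[π τ_allow (1−k⁴)] = 16×1.0600×10^7/(π×86.79×0.8615) = 722000 mm³.
d_o = 89.71 mm.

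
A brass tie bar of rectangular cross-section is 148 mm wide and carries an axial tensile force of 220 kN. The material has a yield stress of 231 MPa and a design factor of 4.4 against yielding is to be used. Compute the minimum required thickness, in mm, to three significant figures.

t = 28.3 mm

σ_allow = 231/4.4 = 52.50 MPa.
Required area A = F/σ_allow = 220000/52.50 = 4190 mm².
t = A/w = 4190/148 = 28.31 mm.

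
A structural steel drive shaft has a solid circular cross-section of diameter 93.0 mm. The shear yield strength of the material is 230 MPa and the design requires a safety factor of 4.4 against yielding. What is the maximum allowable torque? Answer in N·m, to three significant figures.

τ_allow = 230/4.4 = 52.27 MPa.
For a solid shaft T_allow = τ_allow·πd³/16; πd³/16 = π×93.0³/16 = 157900 mm³.
T_allow = 52.27×157900 = 8.256×10^6 N·mm = 8256 N·m.

T_allow = 8260 N·m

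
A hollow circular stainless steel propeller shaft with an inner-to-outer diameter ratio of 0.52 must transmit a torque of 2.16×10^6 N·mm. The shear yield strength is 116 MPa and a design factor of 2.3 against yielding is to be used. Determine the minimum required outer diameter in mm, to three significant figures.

τ_allow = 116/2.3 = 50.43 MPa.
For a hollow shaft τ = 16T/[πd_o³(1−k⁴)] with k = 0.52, so 1−k⁴ = 0.9269.
d_o³ = 16T/[π τ_allow (1−k⁴)] = 16×2160000/(π×50.43×0.9269) = 235300 mm³.
d_o = 61.74 mm.

d_o = 61.7 mm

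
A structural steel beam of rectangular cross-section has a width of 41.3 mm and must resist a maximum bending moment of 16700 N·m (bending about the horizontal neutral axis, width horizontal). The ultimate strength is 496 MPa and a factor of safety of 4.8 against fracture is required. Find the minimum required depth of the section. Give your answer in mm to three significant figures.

h = 153 mm

σ_allow = 496/4.8 = 103.3 MPa.
For a rectangular section σ = 6M/(bh²), so h² = 6M/(b σ_allow) = 6×1.6700×10^7/(41.3×103.3) = 23480 mm².
h = 153.2 mm.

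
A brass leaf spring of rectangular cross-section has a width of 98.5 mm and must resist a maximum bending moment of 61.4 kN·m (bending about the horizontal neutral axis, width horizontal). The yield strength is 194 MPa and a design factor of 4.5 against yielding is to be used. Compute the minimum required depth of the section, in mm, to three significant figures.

h = 295 mm

σ_allow = 194/4.5 = 43.11 MPa.
For a rectangular section σ = 6M/(bh²), so h² = 6M/(b σ_allow) = 6×6.1400×10^7/(98.5×43.11) = 86750 mm².
h = 294.5 mm.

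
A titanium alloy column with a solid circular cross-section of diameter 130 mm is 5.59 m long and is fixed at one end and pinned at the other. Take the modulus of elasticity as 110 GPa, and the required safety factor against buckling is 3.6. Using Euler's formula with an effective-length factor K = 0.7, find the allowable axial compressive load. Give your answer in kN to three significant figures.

P_allow = 276 kN

I = πd⁴/64 = π×130⁴/64 = 1.402×10^7 mm⁴.
Effective length L_e = KL = 0.7×5.59 m = 3913 mm.
Euler critical load P_cr = π²EI/L_e² = π²×110000×1.402×10^7/3913² = 994100 N.
P_allow = P_cr/n = 994100/3.6 = 276100 N.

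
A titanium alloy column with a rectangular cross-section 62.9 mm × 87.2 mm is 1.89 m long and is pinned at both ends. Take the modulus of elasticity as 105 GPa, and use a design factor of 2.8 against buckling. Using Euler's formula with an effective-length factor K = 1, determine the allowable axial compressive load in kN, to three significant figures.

P_allow = 187 kN

Buckling occurs about the weak axis: I_min = h·b³/12 = 87.2×62.9³/12 = 1.808×10^6 mm⁴ (b = 62.9 mm is the smaller dimension).
Effective length L_e = KL = 1×1.89 m = 1890 mm.
Euler critical load P_cr = π²EI/L_e² = π²×105000×1.808×10^6/1890² = 524600 N.
P_allow = P_cr/n = 524600/2.8 = 187400 N.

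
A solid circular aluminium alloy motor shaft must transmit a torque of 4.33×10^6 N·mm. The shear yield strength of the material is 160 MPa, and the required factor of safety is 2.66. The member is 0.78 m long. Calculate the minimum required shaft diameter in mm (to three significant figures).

Allowable shear stress τ_allow = 160/2.66 = 60.15 MPa.
For a solid shaft τ = 16T/(πd³), so d³ = 16T/(π τ_allow) = 16×4330000/(π×60.15) = 366600 mm³.
d = (366600)^(1/3) = 71.57 mm.

d = 71.6 mm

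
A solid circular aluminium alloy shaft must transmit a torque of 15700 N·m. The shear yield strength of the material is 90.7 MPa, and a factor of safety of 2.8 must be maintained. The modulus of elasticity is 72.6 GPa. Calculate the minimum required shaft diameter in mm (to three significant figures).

Allowable shear stress τ_allow = 90.7/2.8 = 32.39 MPa.
For a solid shaft τ = 16T/(πd³), so d³ = 16T/(π τ_allow) = 16×1.5700×10^7/(π×32.39) = 2.468×10^6 mm³.
d = (2.468×10^6)^(1/3) = 135.1 mm.

d = 135 mm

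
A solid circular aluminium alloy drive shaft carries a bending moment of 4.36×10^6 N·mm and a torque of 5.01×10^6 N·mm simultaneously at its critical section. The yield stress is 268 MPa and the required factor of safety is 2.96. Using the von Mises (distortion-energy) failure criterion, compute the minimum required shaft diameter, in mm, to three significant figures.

d = 88.5 mm

σ_allow = σ_y/n = 268/2.96 = 90.54 MPa.
For a solid shaft σ_b = 32M/(πd³) and τ = 16T/(πd³), so the von Mises stress is σ' = (16/πd³)·√(4M²+3T²).
√(4M²+3T²) = √(4×(4.360×10^6)² + 3×(5.010×10^6)²) = 1.230×10^7 N·mm.
d³ = 16×1.230×10^7/(π×90.54) = 692000 mm³.
d = 88.45 mm.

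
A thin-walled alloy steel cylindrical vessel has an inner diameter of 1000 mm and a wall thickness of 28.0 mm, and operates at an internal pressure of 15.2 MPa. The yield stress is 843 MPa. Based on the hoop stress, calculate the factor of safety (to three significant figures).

σ_h = pD/(2t) = 15.2×1000/(2×28.0) = 271.4 MPa.
n = 843/271.4 = 3.106.

n = 3.11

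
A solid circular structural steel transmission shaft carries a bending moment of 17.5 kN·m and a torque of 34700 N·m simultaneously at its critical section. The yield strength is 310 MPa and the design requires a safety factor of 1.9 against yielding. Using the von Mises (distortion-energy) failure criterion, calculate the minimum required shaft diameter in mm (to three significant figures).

d = 129 mm

σ_allow = σ_y/n = 310/1.9 = 163.2 MPa.
For a solid shaft σ_b = 32M/(πd³) and τ = 16T/(πd³), so the von Mises stress is σ' = (16/πd³)·√(4M²+3T²).
√(4M²+3T²) = √(4×(1.750×10^7)² + 3×(3.470×10^7)²) = 6.955×10^7 N·mm.
d³ = 16×6.955×10^7/(π×163.2) = 2.171×10^6 mm³.
d = 129.5 mm.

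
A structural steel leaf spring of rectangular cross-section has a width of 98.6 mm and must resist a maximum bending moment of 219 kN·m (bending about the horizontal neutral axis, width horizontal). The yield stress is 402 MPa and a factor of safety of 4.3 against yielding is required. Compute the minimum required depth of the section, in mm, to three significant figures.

σ_allow = 402/4.3 = 93.49 MPa.
For a rectangular section σ = 6M/(bh²), so h² = 6M/(b σ_allow) = 6×2.1900×10^8/(98.6×93.49) = 142500 mm².
h = 377.6 mm.

h = 378 mm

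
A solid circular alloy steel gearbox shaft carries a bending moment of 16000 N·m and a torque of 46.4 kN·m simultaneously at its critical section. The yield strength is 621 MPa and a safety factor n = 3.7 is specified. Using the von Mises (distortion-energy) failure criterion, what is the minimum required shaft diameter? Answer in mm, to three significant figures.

d = 138 mm

σ_allow = σ_y/n = 621/3.7 = 167.8 MPa.
For a solid shaft σ_b = 32M/(πd³) and τ = 16T/(πd³), so the von Mises stress is σ' = (16/πd³)·√(4M²+3T²).
√(4M²+3T²) = √(4×(1.600×10^7)² + 3×(4.640×10^7)²) = 8.650×10^7 N·mm.
d³ = 16×8.650×10^7/(π×167.8) = 2.625×10^6 mm³.
d = 137.9 mm.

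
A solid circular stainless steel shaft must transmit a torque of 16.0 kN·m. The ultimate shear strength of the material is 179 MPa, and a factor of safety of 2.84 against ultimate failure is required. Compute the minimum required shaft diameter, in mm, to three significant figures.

d = 109 mm

Allowable shear stress τ_allow = 179/2.84 = 63.03 MPa.
For a solid shaft τ = 16T/(πd³), so d³ = 16T/(π τ_allow) = 16×1.6000×10^7/(π×63.03) = 1.293×10^6 mm³.
d = (1.293×10^6)^(1/3) = 108.9 mm.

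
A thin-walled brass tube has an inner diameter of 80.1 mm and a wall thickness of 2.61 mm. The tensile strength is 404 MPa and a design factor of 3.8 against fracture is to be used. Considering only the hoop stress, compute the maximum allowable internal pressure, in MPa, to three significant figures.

p_allow = 6.93 MPa

σ_allow = 404/3.8 = 106.3 MPa.
σ_h = pD/(2t) → p_allow = 2σ_allow t/D = 2×106.3×2.61/80.1 = 6.928 MPa.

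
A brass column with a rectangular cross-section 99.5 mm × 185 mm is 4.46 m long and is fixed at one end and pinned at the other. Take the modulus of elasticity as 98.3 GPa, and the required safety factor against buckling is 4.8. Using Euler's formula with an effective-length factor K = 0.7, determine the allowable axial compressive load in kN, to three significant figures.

Buckling occurs about the weak axis: I_min = h·b³/12 = 185×99.5³/12 = 1.519×10^7 mm⁴ (b = 99.5 mm is the smaller dimension).
Effective length L_e = KL = 0.7×4.46 m = 3122 mm.
Euler critical load P_cr = π²EI/L_e² = π²×98300×1.519×10^7/3122² = 1.512×10^6 N.
P_allow = P_cr/n = 1.512×10^6/4.8 = 314900 N.

P_allow = 315 kN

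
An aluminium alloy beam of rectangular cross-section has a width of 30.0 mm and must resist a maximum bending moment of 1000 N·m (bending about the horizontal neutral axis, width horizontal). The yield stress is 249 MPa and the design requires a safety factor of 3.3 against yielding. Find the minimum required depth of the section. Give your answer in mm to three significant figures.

σ_allow = 249/3.3 = 75.45 MPa.
For a rectangular section σ = 6M/(bh²), so h² = 6M/(b σ_allow) = 6×1000000/(30.0×75.45) = 2651 mm².
h = 51.48 mm.

h = 51.5 mm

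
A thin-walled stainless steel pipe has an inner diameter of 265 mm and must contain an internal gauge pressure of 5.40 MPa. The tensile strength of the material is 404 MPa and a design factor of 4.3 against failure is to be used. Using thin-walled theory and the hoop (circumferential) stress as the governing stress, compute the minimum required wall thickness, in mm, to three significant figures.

t = 7.62 mm

σ_allow = 404/4.3 = 93.95 MPa.
Hoop stress σ_h = pD/(2t), so t = pD/(2σ_allow) = 5.40×265/(2×93.95) = 7.615 mm.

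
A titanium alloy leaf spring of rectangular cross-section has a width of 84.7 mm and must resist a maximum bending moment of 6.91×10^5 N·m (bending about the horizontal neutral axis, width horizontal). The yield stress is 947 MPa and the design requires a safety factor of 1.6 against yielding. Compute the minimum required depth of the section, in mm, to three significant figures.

σ_allow = 947/1.6 = 591.9 MPa.
For a rectangular section σ = 6M/(bh²), so h² = 6M/(b σ_allow) = 6×6.9100×10^8/(84.7×591.9) = 82700 mm².
h = 287.6 mm.

h = 288 mm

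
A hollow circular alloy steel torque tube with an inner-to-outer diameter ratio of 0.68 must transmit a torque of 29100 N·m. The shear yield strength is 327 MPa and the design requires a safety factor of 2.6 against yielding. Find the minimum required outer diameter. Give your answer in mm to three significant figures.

d_o = 114 mm

τ_allow = 327/2.6 = 125.8 MPa.
For a hollow shaft τ = 16T/[πd_o³(1−k⁴)] with k = 0.68, so 1−k⁴ = 0.7862.
d_o³ = 16T/[π τ_allow (1−k⁴)] = 16×2.9100×10^7/(π×125.8×0.7862) = 1.499×10^6 mm³.
d_o = 114.4 mm.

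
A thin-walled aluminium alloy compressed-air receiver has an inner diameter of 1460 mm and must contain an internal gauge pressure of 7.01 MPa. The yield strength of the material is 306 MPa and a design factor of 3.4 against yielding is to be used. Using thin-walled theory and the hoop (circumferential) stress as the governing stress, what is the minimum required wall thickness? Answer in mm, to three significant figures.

t = 56.9 mm

σ_allow = 306/3.4 = 90.00 MPa.
Hoop stress σ_h = pD/(2t), so t = pD/(2σ_allow) = 7.01×1460/(2×90.00) = 56.86 mm.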